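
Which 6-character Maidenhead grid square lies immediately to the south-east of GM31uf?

GM31ve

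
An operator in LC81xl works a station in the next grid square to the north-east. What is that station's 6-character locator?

LC91am

Longitude subsquare x = 23; +1 → 24, wraps to 0 = a, carry into square.
Longitude square 8; +1 → 9.
Latitude subsquare l = 11; +1 → 12 = m.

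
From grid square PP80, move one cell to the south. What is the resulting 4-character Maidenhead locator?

Latitude square 0; −1 → -1, wraps to 9, carry into field.
Latitude field P = 15; −1 → 14 = O.
The longitude characters are unchanged.

PO89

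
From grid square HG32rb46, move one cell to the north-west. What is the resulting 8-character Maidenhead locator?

HG32rb37

Longitude extended square 4; −1 → 3.
Latitude extended square 6; +1 → 7.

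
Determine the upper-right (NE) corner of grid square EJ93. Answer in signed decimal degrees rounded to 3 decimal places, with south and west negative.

4.000, -80.000

Field E=4, J=9: +4·20° lon, +9·10° lat → SW at lon -100°, lat 0°.
Square 9, 3: +9·2° lon, +3·1° lat → SW at lon -82°, lat 3°.
Cell spans 2° lon × 1° lat. NE corner is SW corner plus one full cell.
latitude 4.000, longitude -80.000.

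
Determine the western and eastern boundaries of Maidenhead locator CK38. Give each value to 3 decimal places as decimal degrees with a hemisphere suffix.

Field C=2, K=10: +2·20° lon, +10·10° lat → SW at lon -140°, lat 10°.
Square 3, 8: +3·2° lon, +8·1° lat → SW at lon -134°, lat 18°.
Cell spans 2° lon × 1° lat.
west 134.000° W, east 132.000° W.

134.000° W, 132.000° W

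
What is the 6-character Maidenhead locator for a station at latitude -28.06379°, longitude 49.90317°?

LG41ww

Add 180° to longitude and 90° to latitude: 229.9032, 61.9362.
Field (20°×10°, letters A–R): lon ⌊229.9032/20⌋ = 11 → L; lat ⌊61.9362/10⌋ = 6 → G.
Square (2°×1°, digits 0–9): lon ⌊9.9032/2⌋ = 4; lat ⌊1.9362/1⌋ = 1.
Subsquare (5′×2.5′, letters a–x): lon ⌊1.9032/0.0833333⌋ = 22 → w; lat ⌊0.9362/0.0416667⌋ = 22 → w.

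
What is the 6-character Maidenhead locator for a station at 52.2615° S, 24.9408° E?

KD27lr

Offset from 180°W / 90°S: lon 204.9408°, lat 37.7385°.
Field: lon ⌊204.9408/20⌋ = 10 → K; lat ⌊37.7385/10⌋ = 3 → D.
Square: lon ⌊4.9408/2⌋ = 2; lat ⌊7.7385/1⌋ = 7.
Subsquare: lon ⌊0.9408/0.0833333⌋ = 11 → l; lat ⌊0.7385/0.0416667⌋ = 17 → r.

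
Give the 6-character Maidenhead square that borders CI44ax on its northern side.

CI45aa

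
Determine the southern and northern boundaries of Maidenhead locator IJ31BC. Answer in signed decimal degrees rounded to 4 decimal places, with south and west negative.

1.0833, 1.1250

Field I=8, J=9: +8·20° lon, +9·10° lat → SW at lon -20°, lat 0°.
Square 3, 1: +3·2° lon, +1·1° lat → SW at lon -14°, lat 1°.
Subsquare b=1, c=2: +1·0.0833333° lon, +2·0.0416667° lat → SW at lon -13.9167°, lat 1.08333°.
Cell spans 0.0833333° lon × 0.0416667° lat.
south 1.0833, north 1.1250.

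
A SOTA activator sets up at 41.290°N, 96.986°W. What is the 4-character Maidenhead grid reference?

Add 180° to longitude and 90° to latitude: 83.01, 131.29.
Field (20°×10°, letters A–R): 83.01/20 → 4 → E, 131.29/10 → 13 → N; chars EN.
Square (2°×1°, digits 0–9): 3.01/2 → 1, 1.29/1 → 1; chars 11.

EN11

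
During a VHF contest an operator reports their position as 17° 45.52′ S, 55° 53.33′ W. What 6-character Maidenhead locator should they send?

GH22bf

Shift to the Maidenhead origin (180°W, 90°S): lon 124.1112, lat 72.2413.
Field (20°×10°, letters A–R): lon ⌊124.1112/20⌋ = 6 → G; lat ⌊72.2413/10⌋ = 7 → H.
Square (2°×1°, digits 0–9): lon ⌊4.1112/2⌋ = 2; lat ⌊2.2413/1⌋ = 2.
Subsquare (5′×2.5′, letters a–x): lon ⌊0.1112/0.0833333⌋ = 1 → b; lat ⌊0.2413/0.0416667⌋ = 5 → f.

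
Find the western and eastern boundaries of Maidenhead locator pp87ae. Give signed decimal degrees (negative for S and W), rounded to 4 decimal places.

136.0000, 136.0833

Field P=15, P=15: +15·20° lon, +15·10° lat → SW at lon 120°, lat 60°.
Square 8, 7: +8·2° lon, +7·1° lat → SW at lon 136°, lat 67°.
Subsquare a=0, e=4: +0·0.0833333° lon, +4·0.0416667° lat → SW at lon 136°, lat 67.1667°.
Cell spans 0.0833333° lon × 0.0416667° lat.
west 136.0000, east 136.0833.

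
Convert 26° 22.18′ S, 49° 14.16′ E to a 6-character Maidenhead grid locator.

Offset from 180°W / 90°S: lon 229.2360°, lat 63.6303°.
Field: 229.2360/20 → 11 → L, 63.6303/10 → 6 → G; chars LG.
Square: 9.2360/2 → 4, 3.6303/1 → 3; chars 43.
Subsquare: 1.2360/0.0833333 → 14 → o, 0.6303/0.0416667 → 15 → p; chars op.

LG43op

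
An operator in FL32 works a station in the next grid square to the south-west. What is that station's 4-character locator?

Longitude square 3; −1 → 2.
Latitude square 2; −1 → 1.

FL21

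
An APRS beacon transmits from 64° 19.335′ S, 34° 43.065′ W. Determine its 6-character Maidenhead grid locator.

HC25pq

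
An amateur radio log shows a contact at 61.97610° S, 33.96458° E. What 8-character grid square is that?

Add 180° to longitude and 90° to latitude: 213.96458, 28.02390.
Field: 213.96458/20 → 10 → K, 28.02390/10 → 2 → C; chars KC.
Square: 13.96458/2 → 6, 8.02390/1 → 8; chars 68.
Subsquare: 1.96458/0.0833333 → 23 → x, 0.02390/0.0416667 → 0 → a; chars xa.
Extended square: 0.04791/0.00833333 → 5, 0.02390/0.00416667 → 5; chars 55.

KC68xa55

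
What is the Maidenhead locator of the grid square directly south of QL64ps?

Latitude subsquare s = 18; −1 → 17 = r.
The longitude characters are unchanged.

QL64pr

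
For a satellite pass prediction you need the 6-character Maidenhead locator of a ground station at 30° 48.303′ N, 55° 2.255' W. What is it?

GM20lt

Shift to the Maidenhead origin (180°W, 90°S): lon 124.9624, lat 120.8050.
Field: 124.9624/20 → 6 → G, 120.8050/10 → 12 → M; chars GM.
Square: 4.9624/2 → 2, 0.8050/1 → 0; chars 20.
Subsquare: 0.9624/0.0833333 → 11 → l, 0.8050/0.0416667 → 19 → t; chars lt.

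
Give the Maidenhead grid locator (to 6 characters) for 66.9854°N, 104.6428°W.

DP76qx

Offset from 180°W / 90°S: lon 75.3572°, lat 156.9854°.
Field: 75.3572/20 → 3 → D, 156.9854/10 → 15 → P; chars DP.
Square: 15.3572/2 → 7, 6.9854/1 → 6; chars 76.
Subsquare: 1.3572/0.0833333 → 16 → q, 0.9854/0.0416667 → 23 → x; chars qx.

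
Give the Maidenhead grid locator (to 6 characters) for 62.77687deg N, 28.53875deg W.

HP52rs

Add 180° to longitude and 90° to latitude: 151.4613, 152.7769.
Field (20°×10°, letters A–R): 151.4613/20 → 7 → H, 152.7769/10 → 15 → P; chars HP.
Square (2°×1°, digits 0–9): 11.4613/2 → 5, 2.7769/1 → 2; chars 52.
Subsquare (5′×2.5′, letters a–x): 1.4613/0.0833333 → 17 → r, 0.7769/0.0416667 → 18 → s; chars rs.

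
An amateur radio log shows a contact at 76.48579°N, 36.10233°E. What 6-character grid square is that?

KQ86bl

Shift to the Maidenhead origin (180°W, 90°S): lon 216.1023, lat 166.4858.
Field: lon ⌊216.1023/20⌋ = 10 → K; lat ⌊166.4858/10⌋ = 16 → Q.
Square: lon ⌊16.1023/2⌋ = 8; lat ⌊6.4858/1⌋ = 6.
Subsquare: lon ⌊0.1023/0.0833333⌋ = 1 → b; lat ⌊0.4858/0.0416667⌋ = 11 → l.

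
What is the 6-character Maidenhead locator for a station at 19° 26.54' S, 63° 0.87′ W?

FH80ln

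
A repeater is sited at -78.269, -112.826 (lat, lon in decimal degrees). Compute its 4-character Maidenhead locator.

DB31

Add 180° to longitude and 90° to latitude: 67.17, 11.73.
Field: 67.17/20 → 3 → D, 11.73/10 → 1 → B; chars DB.
Square: 7.17/2 → 3, 1.73/1 → 1; chars 31.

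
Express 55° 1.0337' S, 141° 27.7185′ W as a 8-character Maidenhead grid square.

Add 180° to longitude and 90° to latitude: 38.53803, 34.98277.
Field: 38.53803/20 → 1 → B, 34.98277/10 → 3 → D; chars BD.
Square: 18.53803/2 → 9, 4.98277/1 → 4; chars 94.
Subsquare: 0.53803/0.0833333 → 6 → g, 0.98277/0.0416667 → 23 → x; chars gx.
Extended square: 0.03803/0.00833333 → 4, 0.02444/0.00416667 → 5; chars 45.

BD94gx45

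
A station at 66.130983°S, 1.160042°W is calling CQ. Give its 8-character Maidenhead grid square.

IC93ku08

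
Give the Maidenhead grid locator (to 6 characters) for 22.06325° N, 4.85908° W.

IL72nb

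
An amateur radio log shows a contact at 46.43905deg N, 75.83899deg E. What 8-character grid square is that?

MN76wk05

Offset from 180°W / 90°S: lon 255.83899°, lat 136.43905°.
Field: 255.83899/20 → 12 → M, 136.43905/10 → 13 → N; chars MN.
Square: 15.83899/2 → 7, 6.43905/1 → 6; chars 76.
Subsquare: 1.83899/0.0833333 → 22 → w, 0.43905/0.0416667 → 10 → k; chars wk.
Extended square: 0.00566/0.00833333 → 0, 0.02238/0.00416667 → 5; chars 05.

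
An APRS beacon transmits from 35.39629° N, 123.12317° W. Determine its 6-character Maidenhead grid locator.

Add 180° to longitude and 90° to latitude: 56.8768, 125.3963.
Field: lon ⌊56.8768/20⌋ = 2 → C; lat ⌊125.3963/10⌋ = 12 → M.
Square: lon ⌊16.8768/2⌋ = 8; lat ⌊5.3963/1⌋ = 5.
Subsquare: lon ⌊0.8768/0.0833333⌋ = 10 → k; lat ⌊0.3963/0.0416667⌋ = 9 → j.

CM85kj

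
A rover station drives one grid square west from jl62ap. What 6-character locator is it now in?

JL52xp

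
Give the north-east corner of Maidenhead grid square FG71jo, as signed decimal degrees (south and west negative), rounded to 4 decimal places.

Field F=5, G=6: +5·20° lon, +6·10° lat → SW at lon -80°, lat -30°.
Square 7, 1: +7·2° lon, +1·1° lat → SW at lon -66°, lat -29°.
Subsquare j=9, o=14: +9·0.0833333° lon, +14·0.0416667° lat → SW at lon -65.25°, lat -28.4167°.
Cell spans 0.0833333° lon × 0.0416667° lat. NE corner is SW corner plus one full cell.
latitude -28.3750, longitude -65.1667.

-28.3750, -65.1667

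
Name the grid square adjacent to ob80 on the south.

Latitude square 0; −1 → -1, wraps to 9, carry into field.
Latitude field B = 1; −1 → 0 = A.
The longitude characters are unchanged.

OA89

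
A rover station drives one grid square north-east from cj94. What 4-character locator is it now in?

Longitude square 9; +1 → 10, wraps to 0, carry into field.
Longitude field C = 2; +1 → 3 = D.
Latitude square 4; +1 → 5.

DJ05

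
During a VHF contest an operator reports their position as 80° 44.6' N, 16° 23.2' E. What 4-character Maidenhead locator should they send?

JR80

Add 180° to longitude and 90° to latitude: 196.39, 170.74.
Field (20°×10°, letters A–R): lon ⌊196.39/20⌋ = 9 → J; lat ⌊170.74/10⌋ = 17 → R.
Square (2°×1°, digits 0–9): lon ⌊16.39/2⌋ = 8; lat ⌊0.74/1⌋ = 0.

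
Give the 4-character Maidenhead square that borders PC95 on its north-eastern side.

Longitude square 9; +1 → 10, wraps to 0, carry into field.
Longitude field P = 15; +1 → 16 = Q.
Latitude square 5; +1 → 6.

QC06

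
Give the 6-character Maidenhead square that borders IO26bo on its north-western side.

IO26ap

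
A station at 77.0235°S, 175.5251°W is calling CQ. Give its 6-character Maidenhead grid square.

AB22fx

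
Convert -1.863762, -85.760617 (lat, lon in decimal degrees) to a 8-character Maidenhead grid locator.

EI78cd82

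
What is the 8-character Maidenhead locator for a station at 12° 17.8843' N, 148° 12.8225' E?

QK42ch51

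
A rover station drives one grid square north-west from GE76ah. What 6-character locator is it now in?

Longitude subsquare a = 0; −1 → -1, wraps to 23 = x, carry into square.
Longitude square 7; −1 → 6.
Latitude subsquare h = 7; +1 → 8 = i.

GE66xi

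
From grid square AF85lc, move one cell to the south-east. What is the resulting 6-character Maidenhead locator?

AF85mb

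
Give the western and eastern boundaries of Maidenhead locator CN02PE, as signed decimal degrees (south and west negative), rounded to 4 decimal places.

Field C=2, N=13: +2·20° lon, +13·10° lat → SW at lon -140°, lat 40°.
Square 0, 2: +0·2° lon, +2·1° lat → SW at lon -140°, lat 42°.
Subsquare p=15, e=4: +15·0.0833333° lon, +4·0.0416667° lat → SW at lon -138.75°, lat 42.1667°.
Cell spans 0.0833333° lon × 0.0416667° lat.
west -138.7500, east -138.6667.

-138.7500, -138.6667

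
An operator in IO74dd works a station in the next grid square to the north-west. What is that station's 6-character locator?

Longitude subsquare d = 3; −1 → 2 = c.
Latitude subsquare d = 3; +1 → 4 = e.

IO74ce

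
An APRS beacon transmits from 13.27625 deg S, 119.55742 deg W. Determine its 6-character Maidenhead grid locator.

DH06fr

Add 180° to longitude and 90° to latitude: 60.4426, 76.7237.
Field: lon ⌊60.4426/20⌋ = 3 → D; lat ⌊76.7237/10⌋ = 7 → H.
Square: lon ⌊0.4426/2⌋ = 0; lat ⌊6.7237/1⌋ = 6.
Subsquare: lon ⌊0.4426/0.0833333⌋ = 5 → f; lat ⌊0.7237/0.0416667⌋ = 17 → r.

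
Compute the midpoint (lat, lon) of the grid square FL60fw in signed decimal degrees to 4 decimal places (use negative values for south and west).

20.9375, -67.5417

Field F=5, L=11: +5·20° lon, +11·10° lat → SW at lon -80°, lat 20°.
Square 6, 0: +6·2° lon, +0·1° lat → SW at lon -68°, lat 20°.
Subsquare f=5, w=22: +5·0.0833333° lon, +22·0.0416667° lat → SW at lon -67.5833°, lat 20.9167°.
Cell spans 0.0833333° lon × 0.0416667° lat. Centre is SW corner plus half of each.
latitude 20.9375, longitude -67.5417.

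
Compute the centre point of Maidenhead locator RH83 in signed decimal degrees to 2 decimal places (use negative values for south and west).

Field R=17, H=7: +17·20° lon, +7·10° lat → SW at lon 160°, lat -20°.
Square 8, 3: +8·2° lon, +3·1° lat → SW at lon 176°, lat -17°.
Cell spans 2° lon × 1° lat. Centre is SW corner plus half of each.
latitude -16.50, longitude 177.00.

-16.50, 177.00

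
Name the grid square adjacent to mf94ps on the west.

MF94os

Longitude subsquare p = 15; −1 → 14 = o.
The latitude characters are unchanged.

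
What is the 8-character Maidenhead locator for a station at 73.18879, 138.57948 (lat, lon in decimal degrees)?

PQ93ge95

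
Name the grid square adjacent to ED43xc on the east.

ED53ac

Longitude subsquare x = 23; +1 → 24, wraps to 0 = a, carry into square.
Longitude square 4; +1 → 5.
The latitude characters are unchanged.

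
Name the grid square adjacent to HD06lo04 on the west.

HD06ko94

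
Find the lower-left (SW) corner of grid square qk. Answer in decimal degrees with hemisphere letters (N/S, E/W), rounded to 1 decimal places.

Field Q=16, K=10: +16·20° lon, +10·10° lat → SW at lon 140°, lat 10°.
latitude 10.0° N, longitude 140.0° E.

10.0° N, 140.0° E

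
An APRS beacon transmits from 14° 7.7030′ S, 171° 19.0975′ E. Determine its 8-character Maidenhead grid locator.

RH55pu89

Shift to the Maidenhead origin (180°W, 90°S): lon 351.31829, lat 75.87162.
Field: lon ⌊351.31829/20⌋ = 17 → R; lat ⌊75.87162/10⌋ = 7 → H.
Square: lon ⌊11.31829/2⌋ = 5; lat ⌊5.87162/1⌋ = 5.
Subsquare: lon ⌊1.31829/0.0833333⌋ = 15 → p; lat ⌊0.87162/0.0416667⌋ = 20 → u.
Extended square: lon ⌊0.06829/0.00833333⌋ = 8; lat ⌊0.03828/0.00416667⌋ = 9.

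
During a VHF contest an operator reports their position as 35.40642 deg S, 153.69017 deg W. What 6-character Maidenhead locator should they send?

BF34do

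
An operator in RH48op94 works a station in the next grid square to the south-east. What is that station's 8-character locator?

Longitude extended square 9; +1 → 10, wraps to 0, carry into subsquare.
Longitude subsquare o = 14; +1 → 15 = p.
Latitude extended square 4; −1 → 3.

RH48pp03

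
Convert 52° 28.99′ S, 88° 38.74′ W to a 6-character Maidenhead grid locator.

ED57qm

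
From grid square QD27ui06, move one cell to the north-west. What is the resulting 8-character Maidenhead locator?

Longitude extended square 0; −1 → -1, wraps to 9, carry into subsquare.
Longitude subsquare u = 20; −1 → 19 = t.
Latitude extended square 6; +1 → 7.

QD27ti97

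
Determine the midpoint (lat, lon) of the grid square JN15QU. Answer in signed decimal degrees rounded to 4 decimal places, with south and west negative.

45.8542, 3.3750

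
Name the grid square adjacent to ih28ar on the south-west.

Longitude subsquare a = 0; −1 → -1, wraps to 23 = x, carry into square.
Longitude square 2; −1 → 1.
Latitude subsquare r = 17; −1 → 16 = q.

IH18xq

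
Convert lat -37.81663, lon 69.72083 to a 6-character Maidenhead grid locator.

MF42ue

Offset from 180°W / 90°S: lon 249.7208°, lat 52.1834°.
Field (20°×10°, letters A–R): 249.7208/20 → 12 → M, 52.1834/10 → 5 → F; chars MF.
Square (2°×1°, digits 0–9): 9.7208/2 → 4, 2.1834/1 → 2; chars 42.
Subsquare (5′×2.5′, letters a–x): 1.7208/0.0833333 → 20 → u, 0.1834/0.0416667 → 4 → e; chars ue.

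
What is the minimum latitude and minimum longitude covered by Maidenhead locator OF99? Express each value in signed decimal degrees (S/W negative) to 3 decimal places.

Field O=14, F=5: +14·20° lon, +5·10° lat → SW at lon 100°, lat -40°.
Square 9, 9: +9·2° lon, +9·1° lat → SW at lon 118°, lat -31°.
latitude -31.000, longitude 118.000.

-31.000, 118.000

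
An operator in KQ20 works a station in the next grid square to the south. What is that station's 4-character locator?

Latitude square 0; −1 → -1, wraps to 9, carry into field.
Latitude field Q = 16; −1 → 15 = P.
The longitude characters are unchanged.

KP29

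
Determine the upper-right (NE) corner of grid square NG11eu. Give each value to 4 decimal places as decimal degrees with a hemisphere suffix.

28.1250° S, 82.4167° E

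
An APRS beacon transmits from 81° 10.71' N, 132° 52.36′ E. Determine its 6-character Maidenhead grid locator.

Shift to the Maidenhead origin (180°W, 90°S): lon 312.8727, lat 171.1785.
Field (20°×10°, letters A–R): lon ⌊312.8727/20⌋ = 15 → P; lat ⌊171.1785/10⌋ = 17 → R.
Square (2°×1°, digits 0–9): lon ⌊12.8727/2⌋ = 6; lat ⌊1.1785/1⌋ = 1.
Subsquare (5′×2.5′, letters a–x): lon ⌊0.8727/0.0833333⌋ = 10 → k; lat ⌊0.1785/0.0416667⌋ = 4 → e.

PR61ke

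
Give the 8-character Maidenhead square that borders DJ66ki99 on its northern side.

Latitude extended square 9; +1 → 10, wraps to 0, carry into subsquare.
Latitude subsquare i = 8; +1 → 9 = j.
The longitude characters are unchanged.

DJ66kj90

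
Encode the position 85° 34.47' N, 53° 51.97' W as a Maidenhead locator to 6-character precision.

GR35bn

Shift to the Maidenhead origin (180°W, 90°S): lon 126.1338, lat 175.5745.
Field (20°×10°, letters A–R): lon ⌊126.1338/20⌋ = 6 → G; lat ⌊175.5745/10⌋ = 17 → R.
Square (2°×1°, digits 0–9): lon ⌊6.1338/2⌋ = 3; lat ⌊5.5745/1⌋ = 5.
Subsquare (5′×2.5′, letters a–x): lon ⌊0.1338/0.0833333⌋ = 1 → b; lat ⌊0.5745/0.0416667⌋ = 13 → n.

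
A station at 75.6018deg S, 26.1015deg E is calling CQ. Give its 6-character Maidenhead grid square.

Offset from 180°W / 90°S: lon 206.1015°, lat 14.3982°.
Field: lon ⌊206.1015/20⌋ = 10 → K; lat ⌊14.3982/10⌋ = 1 → B.
Square: lon ⌊6.1015/2⌋ = 3; lat ⌊4.3982/1⌋ = 4.
Subsquare: lon ⌊0.1015/0.0833333⌋ = 1 → b; lat ⌊0.3982/0.0416667⌋ = 9 → j.

KB34bj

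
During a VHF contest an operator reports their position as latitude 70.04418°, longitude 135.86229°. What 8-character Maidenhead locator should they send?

PQ70wb30

Shift to the Maidenhead origin (180°W, 90°S): lon 315.86229, lat 160.04418.
Field: 315.86229/20 → 15 → P, 160.04418/10 → 16 → Q; chars PQ.
Square: 15.86229/2 → 7, 0.04418/1 → 0; chars 70.
Subsquare: 1.86229/0.0833333 → 22 → w, 0.04418/0.0416667 → 1 → b; chars wb.
Extended square: 0.02896/0.00833333 → 3, 0.00251/0.00416667 → 0; chars 30.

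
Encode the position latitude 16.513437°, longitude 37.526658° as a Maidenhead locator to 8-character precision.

Add 180° to longitude and 90° to latitude: 217.52666, 106.51344.
Field: 217.52666/20 → 10 → K, 106.51344/10 → 10 → K; chars KK.
Square: 17.52666/2 → 8, 6.51344/1 → 6; chars 86.
Subsquare: 1.52666/0.0833333 → 18 → s, 0.51344/0.0416667 → 12 → m; chars sm.
Extended square: 0.02666/0.00833333 → 3, 0.01344/0.00416667 → 3; chars 33.

KK86sm33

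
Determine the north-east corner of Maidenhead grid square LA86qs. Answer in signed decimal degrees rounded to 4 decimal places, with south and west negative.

-83.2083, 57.4167

Field L=11, A=0: +11·20° lon, +0·10° lat → SW at lon 40°, lat -90°.
Square 8, 6: +8·2° lon, +6·1° lat → SW at lon 56°, lat -84°.
Subsquare q=16, s=18: +16·0.0833333° lon, +18·0.0416667° lat → SW at lon 57.3333°, lat -83.25°.
Cell spans 0.0833333° lon × 0.0416667° lat. NE corner is SW corner plus one full cell.
latitude -83.2083, longitude 57.4167.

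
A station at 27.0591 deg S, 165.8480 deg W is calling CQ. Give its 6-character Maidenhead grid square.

AG72bw

Offset from 180°W / 90°S: lon 14.1520°, lat 62.9409°.
Field: 14.1520/20 → 0 → A, 62.9409/10 → 6 → G; chars AG.
Square: 14.1520/2 → 7, 2.9409/1 → 2; chars 72.
Subsquare: 0.1520/0.0833333 → 1 → b, 0.9409/0.0416667 → 22 → w; chars bw.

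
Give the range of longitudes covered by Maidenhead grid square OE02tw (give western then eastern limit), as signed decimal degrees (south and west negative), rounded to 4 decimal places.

101.5833, 101.6667

Field O=14, E=4: +14·20° lon, +4·10° lat → SW at lon 100°, lat -50°.
Square 0, 2: +0·2° lon, +2·1° lat → SW at lon 100°, lat -48°.
Subsquare t=19, w=22: +19·0.0833333° lon, +22·0.0416667° lat → SW at lon 101.583°, lat -47.0833°.
Cell spans 0.0833333° lon × 0.0416667° lat.
west 101.5833, east 101.6667.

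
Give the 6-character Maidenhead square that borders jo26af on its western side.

Longitude subsquare a = 0; −1 → -1, wraps to 23 = x, carry into square.
Longitude square 2; −1 → 1.
The latitude characters are unchanged.

JO16xf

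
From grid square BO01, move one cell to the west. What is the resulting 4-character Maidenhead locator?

AO91

Longitude square 0; −1 → -1, wraps to 9, carry into field.
Longitude field B = 1; −1 → 0 = A.
The latitude characters are unchanged.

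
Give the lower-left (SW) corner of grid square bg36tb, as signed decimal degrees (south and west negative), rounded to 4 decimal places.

-23.9583, -152.4167

Field B=1, G=6: +1·20° lon, +6·10° lat → SW at lon -160°, lat -30°.
Square 3, 6: +3·2° lon, +6·1° lat → SW at lon -154°, lat -24°.
Subsquare t=19, b=1: +19·0.0833333° lon, +1·0.0416667° lat → SW at lon -152.417°, lat -23.9583°.
latitude -23.9583, longitude -152.4167.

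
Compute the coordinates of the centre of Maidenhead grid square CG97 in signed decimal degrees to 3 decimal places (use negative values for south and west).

Field C=2, G=6: +2·20° lon, +6·10° lat → SW at lon -140°, lat -30°.
Square 9, 7: +9·2° lon, +7·1° lat → SW at lon -122°, lat -23°.
Cell spans 2° lon × 1° lat. Centre is SW corner plus half of each.
latitude -22.500, longitude -121.000.

-22.500, -121.000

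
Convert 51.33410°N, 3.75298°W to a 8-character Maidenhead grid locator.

IO81ci90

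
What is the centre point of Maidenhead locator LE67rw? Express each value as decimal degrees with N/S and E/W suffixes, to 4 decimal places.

42.0625° S, 53.4583° E

Field L=11, E=4: +11·20° lon, +4·10° lat → SW at lon 40°, lat -50°.
Square 6, 7: +6·2° lon, +7·1° lat → SW at lon 52°, lat -43°.
Subsquare r=17, w=22: +17·0.0833333° lon, +22·0.0416667° lat → SW at lon 53.4167°, lat -42.0833°.
Cell spans 0.0833333° lon × 0.0416667° lat. Centre is SW corner plus half of each.
latitude 42.0625° S, longitude 53.4583° E.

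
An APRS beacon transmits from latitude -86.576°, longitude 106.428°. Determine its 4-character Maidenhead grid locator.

Shift to the Maidenhead origin (180°W, 90°S): lon 286.43, lat 3.42.
Field: lon ⌊286.43/20⌋ = 14 → O; lat ⌊3.42/10⌋ = 0 → A.
Square: lon ⌊6.43/2⌋ = 3; lat ⌊3.42/1⌋ = 3.

OA33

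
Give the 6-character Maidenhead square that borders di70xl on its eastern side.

Longitude subsquare x = 23; +1 → 24, wraps to 0 = a, carry into square.
Longitude square 7; +1 → 8.
The latitude characters are unchanged.

DI80al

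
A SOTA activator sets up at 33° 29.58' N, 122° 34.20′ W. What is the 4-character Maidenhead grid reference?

CM83

Shift to the Maidenhead origin (180°W, 90°S): lon 57.43, lat 123.49.
Field: lon ⌊57.43/20⌋ = 2 → C; lat ⌊123.49/10⌋ = 12 → M.
Square: lon ⌊17.43/2⌋ = 8; lat ⌊3.49/1⌋ = 3.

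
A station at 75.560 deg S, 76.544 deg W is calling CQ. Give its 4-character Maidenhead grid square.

Shift to the Maidenhead origin (180°W, 90°S): lon 103.46, lat 14.44.
Field: lon ⌊103.46/20⌋ = 5 → F; lat ⌊14.44/10⌋ = 1 → B.
Square: lon ⌊3.46/2⌋ = 1; lat ⌊4.44/1⌋ = 4.

FB14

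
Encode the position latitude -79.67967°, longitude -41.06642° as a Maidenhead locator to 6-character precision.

GB90lh

Add 180° to longitude and 90° to latitude: 138.9336, 10.3203.
Field (20°×10°, letters A–R): 138.9336/20 → 6 → G, 10.3203/10 → 1 → B; chars GB.
Square (2°×1°, digits 0–9): 18.9336/2 → 9, 0.3203/1 → 0; chars 90.
Subsquare (5′×2.5′, letters a–x): 0.9336/0.0833333 → 11 → l, 0.3203/0.0416667 → 7 → h; chars lh.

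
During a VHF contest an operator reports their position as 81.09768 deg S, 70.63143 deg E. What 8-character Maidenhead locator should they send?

MA58hv56

Shift to the Maidenhead origin (180°W, 90°S): lon 250.63143, lat 8.90232.
Field: 250.63143/20 → 12 → M, 8.90232/10 → 0 → A; chars MA.
Square: 10.63143/2 → 5, 8.90232/1 → 8; chars 58.
Subsquare: 0.63143/0.0833333 → 7 → h, 0.90232/0.0416667 → 21 → v; chars hv.
Extended square: 0.04810/0.00833333 → 5, 0.02732/0.00416667 → 6; chars 56.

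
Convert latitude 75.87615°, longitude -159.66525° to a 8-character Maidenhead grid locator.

Shift to the Maidenhead origin (180°W, 90°S): lon 20.33475, lat 165.87615.
Field (20°×10°, letters A–R): 20.33475/20 → 1 → B, 165.87615/10 → 16 → Q; chars BQ.
Square (2°×1°, digits 0–9): 0.33475/2 → 0, 5.87615/1 → 5; chars 05.
Subsquare (5′×2.5′, letters a–x): 0.33475/0.0833333 → 4 → e, 0.87615/0.0416667 → 21 → v; chars ev.
Extended square (30″×15″, digits 0–9): 0.00142/0.00833333 → 0, 0.00115/0.00416667 → 0; chars 00.

BQ05ev00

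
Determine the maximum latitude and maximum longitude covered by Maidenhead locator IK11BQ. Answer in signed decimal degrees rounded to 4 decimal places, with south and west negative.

Field I=8, K=10: +8·20° lon, +10·10° lat → SW at lon -20°, lat 10°.
Square 1, 1: +1·2° lon, +1·1° lat → SW at lon -18°, lat 11°.
Subsquare b=1, q=16: +1·0.0833333° lon, +16·0.0416667° lat → SW at lon -17.9167°, lat 11.6667°.
Cell spans 0.0833333° lon × 0.0416667° lat. NE corner is SW corner plus one full cell.
latitude 11.7083, longitude -17.8333.

11.7083, -17.8333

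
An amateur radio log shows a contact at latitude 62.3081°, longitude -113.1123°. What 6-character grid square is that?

DP32kh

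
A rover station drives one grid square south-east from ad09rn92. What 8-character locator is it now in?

Longitude extended square 9; +1 → 10, wraps to 0, carry into subsquare.
Longitude subsquare r = 17; +1 → 18 = s.
Latitude extended square 2; −1 → 1.

AD09sn01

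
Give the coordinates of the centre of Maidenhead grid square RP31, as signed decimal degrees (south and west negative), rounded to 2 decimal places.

Field R=17, P=15: +17·20° lon, +15·10° lat → SW at lon 160°, lat 60°.
Square 3, 1: +3·2° lon, +1·1° lat → SW at lon 166°, lat 61°.
Cell spans 2° lon × 1° lat. Centre is SW corner plus half of each.
latitude 61.50, longitude 167.00.

61.50, 167.00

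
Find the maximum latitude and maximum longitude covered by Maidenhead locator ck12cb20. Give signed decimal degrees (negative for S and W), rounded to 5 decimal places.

Field C=2, K=10: +2·20° lon, +10·10° lat → SW at lon -140°, lat 10°.
Square 1, 2: +1·2° lon, +2·1° lat → SW at lon -138°, lat 12°.
Subsquare c=2, b=1: +2·0.0833333° lon, +1·0.0416667° lat → SW at lon -137.833°, lat 12.0417°.
Extended square 2, 0: +2·0.00833333° lon, +0·0.00416667° lat → SW at lon -137.817°, lat 12.0417°.
Cell spans 0.00833333° lon × 0.00416667° lat. NE corner is SW corner plus one full cell.
latitude 12.04583, longitude -137.80833.

12.04583, -137.80833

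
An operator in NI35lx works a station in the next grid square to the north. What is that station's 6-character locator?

Latitude subsquare x = 23; +1 → 24, wraps to 0 = a, carry into square.
Latitude square 5; +1 → 6.
The longitude characters are unchanged.

NI36la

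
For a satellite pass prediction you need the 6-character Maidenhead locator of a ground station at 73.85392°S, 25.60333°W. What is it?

HB76ed

Shift to the Maidenhead origin (180°W, 90°S): lon 154.3967, lat 16.1461.
Field: 154.3967/20 → 7 → H, 16.1461/10 → 1 → B; chars HB.
Square: 14.3967/2 → 7, 6.1461/1 → 6; chars 76.
Subsquare: 0.3967/0.0833333 → 4 → e, 0.1461/0.0416667 → 3 → d; chars ed.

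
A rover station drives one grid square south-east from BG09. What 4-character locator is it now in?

BG18

Longitude square 0; +1 → 1.
Latitude square 9; −1 → 8.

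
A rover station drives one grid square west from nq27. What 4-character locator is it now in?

NQ17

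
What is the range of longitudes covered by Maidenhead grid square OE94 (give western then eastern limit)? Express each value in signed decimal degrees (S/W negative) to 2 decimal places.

Field O=14, E=4: +14·20° lon, +4·10° lat → SW at lon 100°, lat -50°.
Square 9, 4: +9·2° lon, +4·1° lat → SW at lon 118°, lat -46°.
Cell spans 2° lon × 1° lat.
west 118.00, east 120.00.

118.00, 120.00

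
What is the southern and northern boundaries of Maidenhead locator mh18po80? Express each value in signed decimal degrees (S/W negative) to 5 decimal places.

Field M=12, H=7: +12·20° lon, +7·10° lat → SW at lon 60°, lat -20°.
Square 1, 8: +1·2° lon, +8·1° lat → SW at lon 62°, lat -12°.
Subsquare p=15, o=14: +15·0.0833333° lon, +14·0.0416667° lat → SW at lon 63.25°, lat -11.4167°.
Extended square 8, 0: +8·0.00833333° lon, +0·0.00416667° lat → SW at lon 63.3167°, lat -11.4167°.
Cell spans 0.00833333° lon × 0.00416667° lat.
south -11.41667, north -11.41250.

-11.41667, -11.41250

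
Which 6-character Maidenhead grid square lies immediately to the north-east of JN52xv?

JN62aw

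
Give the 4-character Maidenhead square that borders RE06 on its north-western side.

Longitude square 0; −1 → -1, wraps to 9, carry into field.
Longitude field R = 17; −1 → 16 = Q.
Latitude square 6; +1 → 7.

QE97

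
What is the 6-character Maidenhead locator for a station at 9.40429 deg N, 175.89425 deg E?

RJ79wj

Shift to the Maidenhead origin (180°W, 90°S): lon 355.8942, lat 99.4043.
Field: lon ⌊355.8942/20⌋ = 17 → R; lat ⌊99.4043/10⌋ = 9 → J.
Square: lon ⌊15.8942/2⌋ = 7; lat ⌊9.4043/1⌋ = 9.
Subsquare: lon ⌊1.8942/0.0833333⌋ = 22 → w; lat ⌊0.4043/0.0416667⌋ = 9 → j.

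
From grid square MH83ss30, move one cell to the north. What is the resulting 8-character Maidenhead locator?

MH83ss31

Latitude extended square 0; +1 → 1.
The longitude characters are unchanged.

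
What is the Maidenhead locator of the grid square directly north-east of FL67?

Longitude square 6; +1 → 7.
Latitude square 7; +1 → 8.

FL78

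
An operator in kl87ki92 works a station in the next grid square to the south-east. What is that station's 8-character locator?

KL87li01

Longitude extended square 9; +1 → 10, wraps to 0, carry into subsquare.
Longitude subsquare k = 10; +1 → 11 = l.
Latitude extended square 2; −1 → 1.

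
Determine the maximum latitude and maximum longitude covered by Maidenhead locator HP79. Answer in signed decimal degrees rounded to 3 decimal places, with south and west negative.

Field H=7, P=15: +7·20° lon, +15·10° lat → SW at lon -40°, lat 60°.
Square 7, 9: +7·2° lon, +9·1° lat → SW at lon -26°, lat 69°.
Cell spans 2° lon × 1° lat. NE corner is SW corner plus one full cell.
latitude 70.000, longitude -24.000.

70.000, -24.000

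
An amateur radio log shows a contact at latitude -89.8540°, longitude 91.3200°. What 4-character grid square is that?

NA50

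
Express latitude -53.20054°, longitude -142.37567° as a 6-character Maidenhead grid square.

BD86tt

Add 180° to longitude and 90° to latitude: 37.6243, 36.7995.
Field (20°×10°, letters A–R): lon ⌊37.6243/20⌋ = 1 → B; lat ⌊36.7995/10⌋ = 3 → D.
Square (2°×1°, digits 0–9): lon ⌊17.6243/2⌋ = 8; lat ⌊6.7995/1⌋ = 6.
Subsquare (5′×2.5′, letters a–x): lon ⌊1.6243/0.0833333⌋ = 19 → t; lat ⌊0.7995/0.0416667⌋ = 19 → t.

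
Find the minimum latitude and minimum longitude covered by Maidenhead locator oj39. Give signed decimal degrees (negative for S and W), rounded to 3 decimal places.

9.000, 106.000

Field O=14, J=9: +14·20° lon, +9·10° lat → SW at lon 100°, lat 0°.
Square 3, 9: +3·2° lon, +9·1° lat → SW at lon 106°, lat 9°.
latitude 9.000, longitude 106.000.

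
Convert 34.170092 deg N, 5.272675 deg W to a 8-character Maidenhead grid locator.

Add 180° to longitude and 90° to latitude: 174.72733, 124.17009.
Field: 174.72733/20 → 8 → I, 124.17009/10 → 12 → M; chars IM.
Square: 14.72733/2 → 7, 4.17009/1 → 4; chars 74.
Subsquare: 0.72733/0.0833333 → 8 → i, 0.17009/0.0416667 → 4 → e; chars ie.
Extended square: 0.06066/0.00833333 → 7, 0.00343/0.00416667 → 0; chars 70.

IM74ie70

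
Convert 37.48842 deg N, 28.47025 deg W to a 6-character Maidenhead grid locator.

HM57sl

Shift to the Maidenhead origin (180°W, 90°S): lon 151.5298, lat 127.4884.
Field: lon ⌊151.5298/20⌋ = 7 → H; lat ⌊127.4884/10⌋ = 12 → M.
Square: lon ⌊11.5298/2⌋ = 5; lat ⌊7.4884/1⌋ = 7.
Subsquare: lon ⌊1.5298/0.0833333⌋ = 18 → s; lat ⌊0.4884/0.0416667⌋ = 11 → l.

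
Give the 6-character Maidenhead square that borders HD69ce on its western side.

Longitude subsquare c = 2; −1 → 1 = b.
The latitude characters are unchanged.

HD69be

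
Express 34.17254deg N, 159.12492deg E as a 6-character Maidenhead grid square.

QM94ne

Add 180° to longitude and 90° to latitude: 339.1249, 124.1725.
Field: 339.1249/20 → 16 → Q, 124.1725/10 → 12 → M; chars QM.
Square: 19.1249/2 → 9, 4.1725/1 → 4; chars 94.
Subsquare: 1.1249/0.0833333 → 13 → n, 0.1725/0.0416667 → 4 → e; chars ne.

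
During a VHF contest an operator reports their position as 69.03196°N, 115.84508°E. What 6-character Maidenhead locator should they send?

Add 180° to longitude and 90° to latitude: 295.8451, 159.0320.
Field: lon ⌊295.8451/20⌋ = 14 → O; lat ⌊159.0320/10⌋ = 15 → P.
Square: lon ⌊15.8451/2⌋ = 7; lat ⌊9.0320/1⌋ = 9.
Subsquare: lon ⌊1.8451/0.0833333⌋ = 22 → w; lat ⌊0.0320/0.0416667⌋ = 0 → a.

OP79wa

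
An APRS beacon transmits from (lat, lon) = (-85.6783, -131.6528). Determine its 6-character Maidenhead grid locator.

Shift to the Maidenhead origin (180°W, 90°S): lon 48.3472, lat 4.3217.
Field (20°×10°, letters A–R): lon ⌊48.3472/20⌋ = 2 → C; lat ⌊4.3217/10⌋ = 0 → A.
Square (2°×1°, digits 0–9): lon ⌊8.3472/2⌋ = 4; lat ⌊4.3217/1⌋ = 4.
Subsquare (5′×2.5′, letters a–x): lon ⌊0.3472/0.0833333⌋ = 4 → e; lat ⌊0.3217/0.0416667⌋ = 7 → h.

CA44eh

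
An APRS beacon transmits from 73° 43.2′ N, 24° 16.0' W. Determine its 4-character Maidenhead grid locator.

HQ73

Offset from 180°W / 90°S: lon 155.73°, lat 163.72°.
Field: 155.73/20 → 7 → H, 163.72/10 → 16 → Q; chars HQ.
Square: 15.73/2 → 7, 3.72/1 → 3; chars 73.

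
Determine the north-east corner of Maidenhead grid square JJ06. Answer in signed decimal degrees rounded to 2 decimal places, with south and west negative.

7.00, 2.00

Field J=9, J=9: +9·20° lon, +9·10° lat → SW at lon 0°, lat 0°.
Square 0, 6: +0·2° lon, +6·1° lat → SW at lon 0°, lat 6°.
Cell spans 2° lon × 1° lat. NE corner is SW corner plus one full cell.
latitude 7.00, longitude 2.00.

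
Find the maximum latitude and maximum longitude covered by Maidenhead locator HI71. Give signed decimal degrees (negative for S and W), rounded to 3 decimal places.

Field H=7, I=8: +7·20° lon, +8·10° lat → SW at lon -40°, lat -10°.
Square 7, 1: +7·2° lon, +1·1° lat → SW at lon -26°, lat -9°.
Cell spans 2° lon × 1° lat. NE corner is SW corner plus one full cell.
latitude -8.000, longitude -24.000.

-8.000, -24.000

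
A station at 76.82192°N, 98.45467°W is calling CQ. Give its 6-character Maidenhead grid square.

EQ06st

Offset from 180°W / 90°S: lon 81.5453°, lat 166.8219°.
Field: lon ⌊81.5453/20⌋ = 4 → E; lat ⌊166.8219/10⌋ = 16 → Q.
Square: lon ⌊1.5453/2⌋ = 0; lat ⌊6.8219/1⌋ = 6.
Subsquare: lon ⌊1.5453/0.0833333⌋ = 18 → s; lat ⌊0.8219/0.0416667⌋ = 19 → t.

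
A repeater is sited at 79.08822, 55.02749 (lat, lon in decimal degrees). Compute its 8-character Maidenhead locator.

LQ79mc31

Add 180° to longitude and 90° to latitude: 235.02749, 169.08822.
Field (20°×10°, letters A–R): 235.02749/20 → 11 → L, 169.08822/10 → 16 → Q; chars LQ.
Square (2°×1°, digits 0–9): 15.02749/2 → 7, 9.08822/1 → 9; chars 79.
Subsquare (5′×2.5′, letters a–x): 1.02749/0.0833333 → 12 → m, 0.08822/0.0416667 → 2 → c; chars mc.
Extended square (30″×15″, digits 0–9): 0.02749/0.00833333 → 3, 0.00489/0.00416667 → 1; chars 31.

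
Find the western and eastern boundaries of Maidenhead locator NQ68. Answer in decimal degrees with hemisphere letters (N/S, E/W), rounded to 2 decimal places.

92.00° E, 94.00° E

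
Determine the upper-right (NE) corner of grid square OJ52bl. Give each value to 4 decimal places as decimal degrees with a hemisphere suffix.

Field O=14, J=9: +14·20° lon, +9·10° lat → SW at lon 100°, lat 0°.
Square 5, 2: +5·2° lon, +2·1° lat → SW at lon 110°, lat 2°.
Subsquare b=1, l=11: +1·0.0833333° lon, +11·0.0416667° lat → SW at lon 110.083°, lat 2.45833°.
Cell spans 0.0833333° lon × 0.0416667° lat. NE corner is SW corner plus one full cell.
latitude 2.5000° N, longitude 110.1667° E.

2.5000° N, 110.1667° E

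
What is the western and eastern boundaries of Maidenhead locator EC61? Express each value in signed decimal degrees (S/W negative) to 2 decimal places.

Field E=4, C=2: +4·20° lon, +2·10° lat → SW at lon -100°, lat -70°.
Square 6, 1: +6·2° lon, +1·1° lat → SW at lon -88°, lat -69°.
Cell spans 2° lon × 1° lat.
west -88.00, east -86.00.

-88.00, -86.00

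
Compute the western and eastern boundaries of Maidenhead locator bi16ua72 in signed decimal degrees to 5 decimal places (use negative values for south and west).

Field B=1, I=8: +1·20° lon, +8·10° lat → SW at lon -160°, lat -10°.
Square 1, 6: +1·2° lon, +6·1° lat → SW at lon -158°, lat -4°.
Subsquare u=20, a=0: +20·0.0833333° lon, +0·0.0416667° lat → SW at lon -156.333°, lat -4°.
Extended square 7, 2: +7·0.00833333° lon, +2·0.00416667° lat → SW at lon -156.275°, lat -3.99167°.
Cell spans 0.00833333° lon × 0.00416667° lat.
west -156.27500, east -156.26667.

-156.27500, -156.26667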